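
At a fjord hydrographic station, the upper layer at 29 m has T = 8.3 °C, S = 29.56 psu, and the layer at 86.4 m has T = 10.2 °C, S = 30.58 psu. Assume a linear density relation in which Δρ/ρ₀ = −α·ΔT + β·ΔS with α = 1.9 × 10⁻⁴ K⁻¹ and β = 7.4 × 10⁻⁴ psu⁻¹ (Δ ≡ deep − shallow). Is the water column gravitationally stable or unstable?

ΔT = 10.2 − 8.3 = +1.9 K and ΔS = 30.58 − 29.56 = +1.02 psu (deep − shallow).
−αΔT = -3.61 × 10⁻⁴; βΔS = 7.548 × 10⁻⁴; sum Δρ/ρ₀ = 3.938 × 10⁻⁴.
Δρ/ρ₀ > 0, so Δρ > 0: deeper water is denser → statically stable.

stable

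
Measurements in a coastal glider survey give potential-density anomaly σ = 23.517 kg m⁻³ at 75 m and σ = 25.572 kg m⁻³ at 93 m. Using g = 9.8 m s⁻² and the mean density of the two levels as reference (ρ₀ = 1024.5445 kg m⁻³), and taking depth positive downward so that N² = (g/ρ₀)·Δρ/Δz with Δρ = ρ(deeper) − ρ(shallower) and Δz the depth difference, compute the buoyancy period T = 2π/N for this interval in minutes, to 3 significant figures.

Δρ = 1025.572 − 1023.517 = 2.055 kg m⁻³ over Δz = 93 − 75 = 18 m.
N² = (9.8/1024.5445) × (2.055/18) = 1.0920 × 10⁻³ s⁻².
N = √(1.0920 × 10⁻³) = 0.033045 rad s⁻¹, so T = 2π/N = 190.14 s = 3.1690 min ≈ 3.17 min.
N² > 0, so the interval is statically stable.

3.17 min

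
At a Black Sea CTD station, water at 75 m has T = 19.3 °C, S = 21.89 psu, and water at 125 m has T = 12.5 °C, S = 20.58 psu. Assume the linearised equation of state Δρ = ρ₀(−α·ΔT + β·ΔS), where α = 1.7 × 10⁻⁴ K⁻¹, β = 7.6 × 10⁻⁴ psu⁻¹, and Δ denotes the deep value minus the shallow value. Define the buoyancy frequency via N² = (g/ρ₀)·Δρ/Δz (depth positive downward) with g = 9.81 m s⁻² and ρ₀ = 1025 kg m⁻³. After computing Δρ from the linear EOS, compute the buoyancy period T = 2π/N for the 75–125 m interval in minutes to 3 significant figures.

18.7 min

ΔT = -6.8 K, ΔS = -1.31 psu (deep − shallow).
Δρ/ρ₀ = −αΔT + βΔS = 1.156 × 10⁻³ − 9.956 × 10⁻⁴ = 1.604 × 10⁻⁴, so Δρ ≈ 0.1644 kg m⁻³.
N² = (g/ρ₀)·Δρ/Δz = g·(Δρ/ρ₀)/Δz = 9.81 × 1.604 × 10⁻⁴ / 50 = 3.1470 × 10⁻⁵ s⁻².
N = √(3.1470 × 10⁻⁵) = 5.6098 × 10⁻³ rad s⁻¹ → T = 2π/N = 1.1200 × 10³ s = 18.667 min ≈ 18.7 min.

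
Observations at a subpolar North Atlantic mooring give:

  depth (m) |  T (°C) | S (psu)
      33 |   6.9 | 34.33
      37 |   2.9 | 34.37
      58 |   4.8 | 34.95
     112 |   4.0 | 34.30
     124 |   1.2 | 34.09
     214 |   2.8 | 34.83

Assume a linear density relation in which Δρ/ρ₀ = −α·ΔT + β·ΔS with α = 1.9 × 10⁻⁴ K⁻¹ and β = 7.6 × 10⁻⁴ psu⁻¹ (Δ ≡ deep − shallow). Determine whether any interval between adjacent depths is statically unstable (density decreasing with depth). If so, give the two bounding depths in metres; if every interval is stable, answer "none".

Evaluate Δρ/ρ₀ = −αΔT + βΔS across each adjacent pair:
  33–37 m: −αΔT+βΔS = −(1.9 × 10⁻⁴)(-4.0)+(7.6 × 10⁻⁴)(+0.04) = 7.9 × 10⁻⁴ → stable
  37–58 m: −αΔT+βΔS = −(1.9 × 10⁻⁴)(+1.9)+(7.6 × 10⁻⁴)(+0.58) = 8.0 × 10⁻⁵ → stable
  58–112 m: −αΔT+βΔS = −(1.9 × 10⁻⁴)(-0.8)+(7.6 × 10⁻⁴)(-0.65) = -3.4 × 10⁻⁴ → UNSTABLE
  112–124 m: −αΔT+βΔS = −(1.9 × 10⁻⁴)(-2.8)+(7.6 × 10⁻⁴)(-0.21) = 3.7 × 10⁻⁴ → stable
  124–214 m: −αΔT+βΔS = −(1.9 × 10⁻⁴)(+1.6)+(7.6 × 10⁻⁴)(+0.74) = 2.6 × 10⁻⁴ → stable
The 58–112 m interval has Δρ < 0: lighter water underlies denser water.

58–112 m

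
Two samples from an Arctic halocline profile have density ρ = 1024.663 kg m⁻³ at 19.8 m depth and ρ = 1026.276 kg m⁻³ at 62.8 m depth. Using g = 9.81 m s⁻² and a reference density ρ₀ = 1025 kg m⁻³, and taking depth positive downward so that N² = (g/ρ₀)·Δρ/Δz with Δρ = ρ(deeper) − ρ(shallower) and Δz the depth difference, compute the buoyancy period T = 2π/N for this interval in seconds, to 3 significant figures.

332 s

Δρ = 1026.276 − 1024.663 = 1.613 kg m⁻³ over Δz = 62.8 − 19.8 = 43 m.
N² = (9.81/1025) × (1.613/43) = 3.5901 × 10⁻⁴ s⁻².
N = √(3.5901 × 10⁻⁴) = 0.018948 rad s⁻¹, so T = 2π/N = 331.60 s ≈ 332 s.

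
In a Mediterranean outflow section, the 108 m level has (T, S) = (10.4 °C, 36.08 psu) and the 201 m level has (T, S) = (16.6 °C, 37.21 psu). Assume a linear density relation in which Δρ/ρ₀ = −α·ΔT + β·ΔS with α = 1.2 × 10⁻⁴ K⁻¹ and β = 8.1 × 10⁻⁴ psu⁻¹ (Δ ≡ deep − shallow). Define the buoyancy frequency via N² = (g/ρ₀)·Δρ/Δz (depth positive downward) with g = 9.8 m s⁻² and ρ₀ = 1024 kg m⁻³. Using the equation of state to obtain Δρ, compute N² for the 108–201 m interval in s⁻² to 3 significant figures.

1.81 × 10⁻⁵ s⁻²

ΔT = +6.2 K, ΔS = +1.13 psu (deep − shallow).
Δρ/ρ₀ = −αΔT + βΔS = -7.44 × 10⁻⁴ + 9.153 × 10⁻⁴ = 1.713 × 10⁻⁴, so Δρ ≈ 0.1754 kg m⁻³.
N² = (g/ρ₀)·Δρ/Δz = g·(Δρ/ρ₀)/Δz = 9.8 × 1.713 × 10⁻⁴ / 93 = 1.8051 × 10⁻⁵ s⁻² ≈ 1.81 × 10⁻⁵ s⁻².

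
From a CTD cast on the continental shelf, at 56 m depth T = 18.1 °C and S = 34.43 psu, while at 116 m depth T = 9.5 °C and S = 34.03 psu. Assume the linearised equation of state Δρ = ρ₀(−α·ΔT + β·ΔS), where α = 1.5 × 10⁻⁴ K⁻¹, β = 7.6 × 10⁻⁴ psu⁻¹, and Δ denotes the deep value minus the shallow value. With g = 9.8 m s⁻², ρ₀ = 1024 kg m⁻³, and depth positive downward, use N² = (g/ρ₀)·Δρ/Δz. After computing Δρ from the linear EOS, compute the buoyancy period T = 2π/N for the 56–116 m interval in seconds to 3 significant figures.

495 s

ΔT = -8.6 K, ΔS = -0.40 psu (deep − shallow).
Δρ/ρ₀ = −αΔT + βΔS = 1.29 × 10⁻³ − 3.04 × 10⁻⁴ = 9.86 × 10⁻⁴, so Δρ ≈ 1.010 kg m⁻³.
N² = (g/ρ₀)·Δρ/Δz = g·(Δρ/ρ₀)/Δz = 9.8 × 9.86 × 10⁻⁴ / 60 = 1.6105 × 10⁻⁴ s⁻².
N = √(1.6105 × 10⁻⁴) = 0.012691 rad s⁻¹ → T = 2π/N = 495.09 s ≈ 495 s.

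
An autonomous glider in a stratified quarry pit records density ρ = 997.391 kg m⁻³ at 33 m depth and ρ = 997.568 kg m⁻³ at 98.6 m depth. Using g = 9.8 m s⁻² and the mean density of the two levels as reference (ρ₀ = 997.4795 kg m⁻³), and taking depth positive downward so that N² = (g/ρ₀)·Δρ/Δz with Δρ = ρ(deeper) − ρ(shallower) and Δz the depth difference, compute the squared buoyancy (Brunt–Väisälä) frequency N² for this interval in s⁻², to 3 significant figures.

2.65 × 10⁻⁵ s⁻²

Δρ = 997.568 − 997.391 = 0.177 kg m⁻³ over Δz = 98.6 − 33 = 65.6 m.
N² = (9.8/997.4795) × (0.177/65.6) = 2.6509 × 10⁻⁵ s⁻² ≈ 2.65 × 10⁻⁵ s⁻².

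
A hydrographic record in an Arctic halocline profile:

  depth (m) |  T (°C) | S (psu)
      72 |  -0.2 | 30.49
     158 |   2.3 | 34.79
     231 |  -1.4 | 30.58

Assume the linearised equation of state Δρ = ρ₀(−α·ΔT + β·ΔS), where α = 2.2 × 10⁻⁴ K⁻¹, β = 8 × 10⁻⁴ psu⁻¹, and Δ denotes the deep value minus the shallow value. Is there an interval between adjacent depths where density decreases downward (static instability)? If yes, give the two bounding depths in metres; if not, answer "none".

158–231 m

Evaluate Δρ/ρ₀ = −αΔT + βΔS across each adjacent pair:
  72–158 m: −αΔT+βΔS = −(2.2 × 10⁻⁴)(+2.5)+(8 × 10⁻⁴)(+4.30) = 2.9 × 10⁻³ → stable
  158–231 m: −αΔT+βΔS = −(2.2 × 10⁻⁴)(-3.7)+(8 × 10⁻⁴)(-4.21) = -2.6 × 10⁻³ → UNSTABLE
The 158–231 m interval has Δρ < 0: lighter water underlies denser water.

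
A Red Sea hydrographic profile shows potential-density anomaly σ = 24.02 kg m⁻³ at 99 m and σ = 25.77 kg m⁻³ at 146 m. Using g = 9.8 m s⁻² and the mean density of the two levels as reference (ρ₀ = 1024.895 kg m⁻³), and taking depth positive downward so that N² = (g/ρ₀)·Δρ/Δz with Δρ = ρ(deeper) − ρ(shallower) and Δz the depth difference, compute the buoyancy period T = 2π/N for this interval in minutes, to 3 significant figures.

Δρ = 1025.77 − 1024.02 = 1.75 kg m⁻³ over Δz = 146 − 99 = 47 m.
N² = (9.8/1024.895) × (1.75/47) = 3.5603 × 10⁻⁴ s⁻².
N = √(3.5603 × 10⁻⁴) = 0.018869 rad s⁻¹, so T = 2π/N = 332.99 s = 5.5498 min ≈ 5.55 min.

5.55 min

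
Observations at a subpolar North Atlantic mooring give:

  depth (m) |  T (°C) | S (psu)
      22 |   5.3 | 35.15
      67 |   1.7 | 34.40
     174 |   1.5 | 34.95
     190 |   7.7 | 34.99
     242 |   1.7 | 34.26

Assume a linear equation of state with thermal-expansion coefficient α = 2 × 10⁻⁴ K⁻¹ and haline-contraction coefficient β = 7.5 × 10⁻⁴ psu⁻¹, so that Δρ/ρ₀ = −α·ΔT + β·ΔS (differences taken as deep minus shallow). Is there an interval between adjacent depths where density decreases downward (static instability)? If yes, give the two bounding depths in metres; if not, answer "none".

Evaluate Δρ/ρ₀ = −αΔT + βΔS across each adjacent pair:
  22–67 m: −αΔT+βΔS = −(2 × 10⁻⁴)(-3.6)+(7.5 × 10⁻⁴)(-0.75) = 1.6 × 10⁻⁴ → stable
  67–174 m: −αΔT+βΔS = −(2 × 10⁻⁴)(-0.2)+(7.5 × 10⁻⁴)(+0.55) = 4.5 × 10⁻⁴ → stable
  174–190 m: −αΔT+βΔS = −(2 × 10⁻⁴)(+6.2)+(7.5 × 10⁻⁴)(+0.04) = -1.2 × 10⁻³ → UNSTABLE
  190–242 m: −αΔT+βΔS = −(2 × 10⁻⁴)(-6.0)+(7.5 × 10⁻⁴)(-0.73) = 6.5 × 10⁻⁴ → stable
The 174–190 m interval has Δρ < 0: lighter water underlies denser water.

174–190 m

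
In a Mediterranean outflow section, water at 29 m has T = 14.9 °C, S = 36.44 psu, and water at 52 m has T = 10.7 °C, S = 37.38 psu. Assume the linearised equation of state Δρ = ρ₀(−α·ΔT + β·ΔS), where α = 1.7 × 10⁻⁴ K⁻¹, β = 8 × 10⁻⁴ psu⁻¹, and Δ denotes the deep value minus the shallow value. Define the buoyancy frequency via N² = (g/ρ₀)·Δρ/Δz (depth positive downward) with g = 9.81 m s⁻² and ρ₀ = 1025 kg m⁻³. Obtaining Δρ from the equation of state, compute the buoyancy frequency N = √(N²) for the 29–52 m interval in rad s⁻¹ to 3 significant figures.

ΔT = -4.2 K, ΔS = +0.94 psu (deep − shallow).
Δρ/ρ₀ = −αΔT + βΔS = 7.14 × 10⁻⁴ + 7.52 × 10⁻⁴ = 1.466 × 10⁻³, so Δρ ≈ 1.503 kg m⁻³.
N² = (g/ρ₀)·Δρ/Δz = g·(Δρ/ρ₀)/Δz = 9.81 × 1.466 × 10⁻³ / 23 = 6.2528 × 10⁻⁴ s⁻².
N = √(6.2528 × 10⁻⁴) = 0.025006 rad s⁻¹ ≈ 0.0250 rad s⁻¹.

0.0250 rad s⁻¹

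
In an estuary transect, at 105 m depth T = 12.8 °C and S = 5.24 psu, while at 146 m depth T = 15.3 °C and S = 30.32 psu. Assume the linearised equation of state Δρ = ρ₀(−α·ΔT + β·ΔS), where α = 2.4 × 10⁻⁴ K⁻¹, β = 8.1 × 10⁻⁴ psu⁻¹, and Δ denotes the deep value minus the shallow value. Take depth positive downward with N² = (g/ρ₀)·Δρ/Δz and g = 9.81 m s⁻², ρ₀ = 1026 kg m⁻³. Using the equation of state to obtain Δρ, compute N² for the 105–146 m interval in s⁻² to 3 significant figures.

ΔT = +2.5 K, ΔS = +25.08 psu (deep − shallow).
Δρ/ρ₀ = −αΔT + βΔS = -6.00 × 10⁻⁴ + 0.0203148 = 0.0197148, so Δρ ≈ 20.23 kg m⁻³.
N² = (g/ρ₀)·Δρ/Δz = g·(Δρ/ρ₀)/Δz = 9.81 × 0.0197148 / 41 = 4.7171 × 10⁻³ s⁻² ≈ 4.72 × 10⁻³ s⁻².

4.72 × 10⁻³ s⁻²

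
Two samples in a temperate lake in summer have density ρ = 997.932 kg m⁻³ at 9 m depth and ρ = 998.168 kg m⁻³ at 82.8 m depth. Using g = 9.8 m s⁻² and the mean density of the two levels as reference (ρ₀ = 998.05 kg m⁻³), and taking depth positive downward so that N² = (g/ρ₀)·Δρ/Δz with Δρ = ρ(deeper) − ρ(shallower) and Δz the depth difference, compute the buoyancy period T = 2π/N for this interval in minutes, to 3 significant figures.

18.7 min

Δρ = 998.168 − 997.932 = 0.236 kg m⁻³ over Δz = 82.8 − 9 = 73.8 m.
N² = (9.8/998.05) × (0.236/73.8) = 3.1400 × 10⁻⁵ s⁻².
N = √(3.1400 × 10⁻⁵) = 5.6036 × 10⁻³ rad s⁻¹, so T = 2π/N = 1.1213 × 10³ s = 18.688 min ≈ 18.7 min.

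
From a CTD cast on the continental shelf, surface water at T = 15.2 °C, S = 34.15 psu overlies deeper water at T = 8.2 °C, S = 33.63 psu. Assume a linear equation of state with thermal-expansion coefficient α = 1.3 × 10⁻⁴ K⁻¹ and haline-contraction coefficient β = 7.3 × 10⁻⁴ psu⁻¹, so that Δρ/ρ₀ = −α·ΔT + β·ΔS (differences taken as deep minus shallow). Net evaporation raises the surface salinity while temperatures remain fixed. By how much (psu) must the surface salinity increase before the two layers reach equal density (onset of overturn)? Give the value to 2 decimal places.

Neutral buoyancy requires −α(T_deep − T_surf) + β(S_deep − S_surf′) = 0.
S_surf′ = S_deep − (α/β)·ΔT = 33.63 − (1.3 × 10⁻⁴/7.3 × 10⁻⁴)·(-7.0) = 34.8766 psu.
Increase required: 34.8766 − 34.15 = 0.7266 psu.

0.73 psu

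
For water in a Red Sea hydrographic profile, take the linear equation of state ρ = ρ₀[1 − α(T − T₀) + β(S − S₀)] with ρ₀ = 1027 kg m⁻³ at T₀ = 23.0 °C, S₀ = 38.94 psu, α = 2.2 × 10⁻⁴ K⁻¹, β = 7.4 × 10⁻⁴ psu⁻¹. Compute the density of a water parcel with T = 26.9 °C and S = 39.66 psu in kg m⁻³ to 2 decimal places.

1026.67 kg m⁻³

T − T₀ = +3.9 K, S − S₀ = +0.72 psu.
Bracket = 1 − α·(+3.9) + β·(+0.72) = 1 + (-3.252 × 10⁻⁴) = 0.9996748.
ρ = 1027 × 0.9996748 = 1026.67 kg m⁻³.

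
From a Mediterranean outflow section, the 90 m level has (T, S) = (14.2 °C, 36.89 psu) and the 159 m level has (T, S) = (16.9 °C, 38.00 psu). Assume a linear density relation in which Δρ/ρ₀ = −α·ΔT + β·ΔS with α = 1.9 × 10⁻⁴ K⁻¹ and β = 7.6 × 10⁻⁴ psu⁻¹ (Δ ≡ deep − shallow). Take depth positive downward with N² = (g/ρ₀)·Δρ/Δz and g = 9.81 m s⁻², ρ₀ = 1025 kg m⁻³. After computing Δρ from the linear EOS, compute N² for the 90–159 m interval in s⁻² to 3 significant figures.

4.70 × 10⁻⁵ s⁻²

ΔT = +2.7 K, ΔS = +1.11 psu (deep − shallow).
Δρ/ρ₀ = −αΔT + βΔS = -5.13 × 10⁻⁴ + 8.436 × 10⁻⁴ = 3.306 × 10⁻⁴, so Δρ ≈ 0.3389 kg m⁻³.
N² = (g/ρ₀)·Δρ/Δz = g·(Δρ/ρ₀)/Δz = 9.81 × 3.306 × 10⁻⁴ / 69 = 4.7003 × 10⁻⁵ s⁻² ≈ 4.70 × 10⁻⁵ s⁻².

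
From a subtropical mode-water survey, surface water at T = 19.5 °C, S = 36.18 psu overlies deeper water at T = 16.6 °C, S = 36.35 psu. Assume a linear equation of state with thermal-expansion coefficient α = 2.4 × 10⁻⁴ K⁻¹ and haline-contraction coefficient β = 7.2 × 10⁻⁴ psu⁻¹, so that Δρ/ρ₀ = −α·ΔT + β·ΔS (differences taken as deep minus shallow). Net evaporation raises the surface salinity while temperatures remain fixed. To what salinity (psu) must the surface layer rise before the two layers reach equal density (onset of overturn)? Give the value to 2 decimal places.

37.32 psu

Neutral buoyancy requires −α(T_deep − T_surf) + β(S_deep − S_surf′) = 0.
S_surf′ = S_deep − (α/β)·ΔT = 36.35 − (2.4 × 10⁻⁴/7.2 × 10⁻⁴)·(-2.9) = 37.3167 psu.
Increase required: 37.3167 − 36.18 = 1.1367 psu.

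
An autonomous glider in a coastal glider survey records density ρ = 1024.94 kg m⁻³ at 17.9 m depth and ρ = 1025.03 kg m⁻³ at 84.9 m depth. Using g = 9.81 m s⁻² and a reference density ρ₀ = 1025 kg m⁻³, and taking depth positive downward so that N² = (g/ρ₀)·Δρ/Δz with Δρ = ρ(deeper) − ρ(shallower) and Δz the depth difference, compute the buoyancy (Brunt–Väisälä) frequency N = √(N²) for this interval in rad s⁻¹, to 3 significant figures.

3.59 × 10⁻³ rad s⁻¹

Δρ = 1025.03 − 1024.94 = 0.09 kg m⁻³ over Δz = 84.9 − 17.9 = 67 m.
N² = (9.81/1025) × (0.09/67) = 1.2856 × 10⁻⁵ s⁻².
N = √(1.2856 × 10⁻⁵) = 3.5855 × 10⁻³ rad s⁻¹ ≈ 3.59 × 10⁻³ rad s⁻¹.
N² > 0, so the interval is statically stable.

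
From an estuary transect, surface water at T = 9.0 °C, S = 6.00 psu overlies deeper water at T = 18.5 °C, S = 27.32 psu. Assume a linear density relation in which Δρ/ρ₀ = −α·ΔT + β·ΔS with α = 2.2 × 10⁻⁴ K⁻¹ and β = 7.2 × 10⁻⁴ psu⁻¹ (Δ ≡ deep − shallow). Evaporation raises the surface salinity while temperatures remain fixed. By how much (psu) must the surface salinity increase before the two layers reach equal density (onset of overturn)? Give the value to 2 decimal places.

Neutral buoyancy requires −α(T_deep − T_surf) + β(S_deep − S_surf′) = 0.
S_surf′ = S_deep − (α/β)·ΔT = 27.32 − (2.2 × 10⁻⁴/7.2 × 10⁻⁴)·(+9.5) = 24.4172 psu.
Increase required: 24.4172 − 6.00 = 18.4172 psu.

18.42 psu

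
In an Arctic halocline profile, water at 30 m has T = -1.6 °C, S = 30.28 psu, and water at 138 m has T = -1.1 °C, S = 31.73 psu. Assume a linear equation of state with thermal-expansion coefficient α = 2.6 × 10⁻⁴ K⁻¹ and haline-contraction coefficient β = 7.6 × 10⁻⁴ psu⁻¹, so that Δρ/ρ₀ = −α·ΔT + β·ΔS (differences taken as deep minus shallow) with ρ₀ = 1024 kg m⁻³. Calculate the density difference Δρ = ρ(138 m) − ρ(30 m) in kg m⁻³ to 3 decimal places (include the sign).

ΔT = +0.5 K, ΔS = +1.45 psu (deep − shallow).
Δρ/ρ₀ = −(2.6 × 10⁻⁴)(+0.5) + (7.6 × 10⁻⁴)(+1.45) = 9.72 × 10⁻⁴.
Δρ = 1024 × (9.72 × 10⁻⁴) = +0.995 kg m⁻³.
Positive Δρ: denser below, stable.

+0.995 kg m⁻³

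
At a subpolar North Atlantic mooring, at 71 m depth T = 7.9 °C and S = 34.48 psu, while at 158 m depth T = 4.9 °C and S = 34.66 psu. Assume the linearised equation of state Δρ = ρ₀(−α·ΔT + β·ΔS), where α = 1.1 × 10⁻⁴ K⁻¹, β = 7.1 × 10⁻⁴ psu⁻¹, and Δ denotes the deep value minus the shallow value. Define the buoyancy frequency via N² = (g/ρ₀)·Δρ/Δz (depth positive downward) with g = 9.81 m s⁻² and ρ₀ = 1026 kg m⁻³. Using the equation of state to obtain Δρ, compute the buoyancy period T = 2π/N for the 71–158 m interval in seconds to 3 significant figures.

ΔT = -3.0 K, ΔS = +0.18 psu (deep − shallow).
Δρ/ρ₀ = −αΔT + βΔS = 3.30 × 10⁻⁴ + 1.278 × 10⁻⁴ = 4.578 × 10⁻⁴, so Δρ ≈ 0.4697 kg m⁻³.
N² = (g/ρ₀)·Δρ/Δz = g·(Δρ/ρ₀)/Δz = 9.81 × 4.578 × 10⁻⁴ / 87 = 5.1621 × 10⁻⁵ s⁻².
N = √(5.1621 × 10⁻⁵) = 7.1848 × 10⁻³ rad s⁻¹ → T = 2π/N = 874.51 s ≈ 875 s.

875 s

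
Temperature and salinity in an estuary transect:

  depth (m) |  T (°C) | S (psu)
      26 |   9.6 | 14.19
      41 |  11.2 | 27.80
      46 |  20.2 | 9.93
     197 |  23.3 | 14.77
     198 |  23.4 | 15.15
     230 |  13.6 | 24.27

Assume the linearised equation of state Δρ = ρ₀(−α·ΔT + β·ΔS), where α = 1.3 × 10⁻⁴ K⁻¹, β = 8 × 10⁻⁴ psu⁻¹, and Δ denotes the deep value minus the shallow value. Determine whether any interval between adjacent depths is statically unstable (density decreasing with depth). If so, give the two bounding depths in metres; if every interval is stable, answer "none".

41–46 m

Evaluate Δρ/ρ₀ = −αΔT + βΔS across each adjacent pair:
  26–41 m: −αΔT+βΔS = −(1.3 × 10⁻⁴)(+1.6)+(8 × 10⁻⁴)(+13.61) = 0.011 → stable
  41–46 m: −αΔT+βΔS = −(1.3 × 10⁻⁴)(+9.0)+(8 × 10⁻⁴)(-17.87) = -0.015 → UNSTABLE
  46–197 m: −αΔT+βΔS = −(1.3 × 10⁻⁴)(+3.1)+(8 × 10⁻⁴)(+4.84) = 3.5 × 10⁻³ → stable
  197–198 m: −αΔT+βΔS = −(1.3 × 10⁻⁴)(+0.1)+(8 × 10⁻⁴)(+0.38) = 2.9 × 10⁻⁴ → stable
  198–230 m: −αΔT+βΔS = −(1.3 × 10⁻⁴)(-9.8)+(8 × 10⁻⁴)(+9.12) = 8.6 × 10⁻³ → stable
The 41–46 m interval has Δρ < 0: lighter water underlies denser water.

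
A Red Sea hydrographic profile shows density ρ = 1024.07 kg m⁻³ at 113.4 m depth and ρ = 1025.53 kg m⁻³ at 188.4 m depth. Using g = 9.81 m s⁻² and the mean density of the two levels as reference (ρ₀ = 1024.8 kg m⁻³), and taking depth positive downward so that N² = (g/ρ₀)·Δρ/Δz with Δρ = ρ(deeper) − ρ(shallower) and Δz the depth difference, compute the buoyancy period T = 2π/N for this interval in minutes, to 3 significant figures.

7.67 min

Δρ = 1025.53 − 1024.07 = 1.46 kg m⁻³ over Δz = 188.4 − 113.4 = 75 m.
N² = (9.81/1024.8) × (1.46/75) = 1.8635 × 10⁻⁴ s⁻².
N = √(1.8635 × 10⁻⁴) = 0.013651 rad s⁻¹, so T = 2π/N = 460.27 s = 7.6712 min ≈ 7.67 min.
Since Δρ > 0 the layer is stably stratified.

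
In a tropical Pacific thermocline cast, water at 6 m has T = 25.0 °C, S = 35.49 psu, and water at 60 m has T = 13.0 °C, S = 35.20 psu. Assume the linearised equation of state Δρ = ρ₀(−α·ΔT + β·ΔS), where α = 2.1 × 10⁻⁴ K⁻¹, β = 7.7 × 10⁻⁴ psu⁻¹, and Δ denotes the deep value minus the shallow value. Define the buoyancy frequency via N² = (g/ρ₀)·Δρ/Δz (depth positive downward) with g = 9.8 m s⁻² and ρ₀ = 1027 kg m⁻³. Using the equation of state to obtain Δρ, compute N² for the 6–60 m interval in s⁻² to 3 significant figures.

4.17 × 10⁻⁴ s⁻²

ΔT = -12.0 K, ΔS = -0.29 psu (deep − shallow).
Δρ/ρ₀ = −αΔT + βΔS = 2.52 × 10⁻³ − 2.233 × 10⁻⁴ = 2.2967 × 10⁻³, so Δρ ≈ 2.359 kg m⁻³.
N² = (g/ρ₀)·Δρ/Δz = g·(Δρ/ρ₀)/Δz = 9.8 × 2.2967 × 10⁻³ / 54 = 4.1681 × 10⁻⁴ s⁻² ≈ 4.17 × 10⁻⁴ s⁻².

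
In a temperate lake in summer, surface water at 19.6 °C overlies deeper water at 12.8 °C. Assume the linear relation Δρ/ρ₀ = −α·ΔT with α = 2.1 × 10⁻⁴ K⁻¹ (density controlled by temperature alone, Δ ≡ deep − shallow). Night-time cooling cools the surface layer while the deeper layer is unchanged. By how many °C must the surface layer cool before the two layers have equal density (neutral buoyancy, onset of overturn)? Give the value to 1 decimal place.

With temperature the only control, equal density requires T_surf′ = T_deep.
T_surf′ = 12.8 °C.
Cooling required: 19.6 − 12.8 = 6.8 °C.

6.8 °C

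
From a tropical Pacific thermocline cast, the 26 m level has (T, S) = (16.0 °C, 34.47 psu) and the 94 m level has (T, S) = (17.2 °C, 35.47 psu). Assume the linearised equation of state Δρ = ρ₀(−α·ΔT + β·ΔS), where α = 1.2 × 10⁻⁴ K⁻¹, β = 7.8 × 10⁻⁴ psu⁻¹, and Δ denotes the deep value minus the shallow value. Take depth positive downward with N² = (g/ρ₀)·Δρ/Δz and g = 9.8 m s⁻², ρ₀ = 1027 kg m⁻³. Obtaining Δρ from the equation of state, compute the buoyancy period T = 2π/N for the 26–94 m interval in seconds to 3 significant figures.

656 s

ΔT = +1.2 K, ΔS = +1.00 psu (deep − shallow).
Δρ/ρ₀ = −αΔT + βΔS = -1.44 × 10⁻⁴ + 7.80 × 10⁻⁴ = 6.36 × 10⁻⁴, so Δρ ≈ 0.6532 kg m⁻³.
N² = (g/ρ₀)·Δρ/Δz = g·(Δρ/ρ₀)/Δz = 9.8 × 6.36 × 10⁻⁴ / 68 = 9.1659 × 10⁻⁵ s⁻².
N = √(9.1659 × 10⁻⁵) = 9.5739 × 10⁻³ rad s⁻¹ → T = 2π/N = 656.28 s ≈ 656 s.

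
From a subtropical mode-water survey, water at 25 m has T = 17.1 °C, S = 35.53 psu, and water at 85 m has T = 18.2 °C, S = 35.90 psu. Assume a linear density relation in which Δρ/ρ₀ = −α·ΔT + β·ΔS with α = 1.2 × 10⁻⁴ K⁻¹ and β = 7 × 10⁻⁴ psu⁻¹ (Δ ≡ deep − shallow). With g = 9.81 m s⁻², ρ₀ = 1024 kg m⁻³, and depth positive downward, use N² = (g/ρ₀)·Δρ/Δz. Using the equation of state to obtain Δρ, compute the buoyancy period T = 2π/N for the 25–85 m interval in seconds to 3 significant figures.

1.38 × 10³ s

ΔT = +1.1 K, ΔS = +0.37 psu (deep − shallow).
Δρ/ρ₀ = −αΔT + βΔS = -1.32 × 10⁻⁴ + 2.59 × 10⁻⁴ = 1.27 × 10⁻⁴, so Δρ ≈ 0.1300 kg m⁻³.
N² = (g/ρ₀)·Δρ/Δz = g·(Δρ/ρ₀)/Δz = 9.81 × 1.27 × 10⁻⁴ / 60 = 2.0765 × 10⁻⁵ s⁻².
N = √(2.0765 × 10⁻⁵) = 4.5569 × 10⁻³ rad s⁻¹ → T = 2π/N = 1.3788 × 10³ s ≈ 1.38 × 10³ s.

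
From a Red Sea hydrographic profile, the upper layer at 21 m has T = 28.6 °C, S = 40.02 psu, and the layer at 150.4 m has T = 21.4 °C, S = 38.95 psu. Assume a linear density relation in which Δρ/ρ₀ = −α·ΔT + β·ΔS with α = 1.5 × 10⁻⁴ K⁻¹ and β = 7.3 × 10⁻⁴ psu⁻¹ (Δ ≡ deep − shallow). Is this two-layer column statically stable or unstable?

ΔT = 21.4 − 28.6 = -7.2 K and ΔS = 38.95 − 40.02 = -1.07 psu (deep − shallow).
−αΔT = 1.08 × 10⁻³; βΔS = -7.811 × 10⁻⁴; sum Δρ/ρ₀ = 2.989 × 10⁻⁴.
Δρ/ρ₀ > 0, so Δρ > 0: deeper water is denser → statically stable.

stable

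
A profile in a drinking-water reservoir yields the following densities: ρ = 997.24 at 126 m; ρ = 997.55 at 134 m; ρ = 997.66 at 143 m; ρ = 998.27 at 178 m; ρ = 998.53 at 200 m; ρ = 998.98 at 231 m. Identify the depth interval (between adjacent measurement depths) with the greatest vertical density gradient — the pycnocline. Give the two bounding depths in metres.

126–134 m

Compute the density gradient over each adjacent pair:
  126–134 m: Δρ/Δz = 0.31/8 = 0.039 kg m⁻⁴
  134–143 m: Δρ/Δz = 0.11/9 = 0.012 kg m⁻⁴
  143–178 m: Δρ/Δz = 0.61/35 = 0.017 kg m⁻⁴
  178–200 m: Δρ/Δz = 0.26/22 = 0.012 kg m⁻⁴
  200–231 m: Δρ/Δz = 0.45/31 = 0.015 kg m⁻⁴
The largest gradient is in the 126–134 m interval — the pycnocline.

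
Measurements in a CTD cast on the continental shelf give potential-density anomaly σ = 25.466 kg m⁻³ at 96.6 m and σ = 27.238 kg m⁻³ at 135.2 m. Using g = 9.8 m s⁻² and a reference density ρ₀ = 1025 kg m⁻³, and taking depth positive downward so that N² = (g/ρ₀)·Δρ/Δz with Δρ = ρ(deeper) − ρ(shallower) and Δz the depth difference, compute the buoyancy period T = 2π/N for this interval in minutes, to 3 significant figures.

Δρ = 1027.238 − 1025.466 = 1.772 kg m⁻³ over Δz = 135.2 − 96.6 = 38.6 m.
N² = (9.8/1025) × (1.772/38.6) = 4.3891 × 10⁻⁴ s⁻².
N = √(4.3891 × 10⁻⁴) = 0.020950 rad s⁻¹, so T = 2π/N = 299.91 s = 4.9985 min ≈ 5.00 min.
N² > 0, so the interval is statically stable.

5.00 min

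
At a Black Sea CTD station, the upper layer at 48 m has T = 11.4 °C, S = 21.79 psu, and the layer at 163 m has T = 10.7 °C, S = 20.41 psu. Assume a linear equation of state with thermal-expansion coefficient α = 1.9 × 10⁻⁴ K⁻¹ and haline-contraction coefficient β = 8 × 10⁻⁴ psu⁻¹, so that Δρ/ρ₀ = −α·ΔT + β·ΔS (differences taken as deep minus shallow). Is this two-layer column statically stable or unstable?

unstable

ΔT = 10.7 − 11.4 = -0.7 K and ΔS = 20.41 − 21.79 = -1.38 psu (deep − shallow).
−αΔT = 1.33 × 10⁻⁴; βΔS = -1.104 × 10⁻³; sum Δρ/ρ₀ = -9.71 × 10⁻⁴.
Δρ/ρ₀ < 0, so Δρ < 0: deeper water is lighter → statically unstable; the column would overturn.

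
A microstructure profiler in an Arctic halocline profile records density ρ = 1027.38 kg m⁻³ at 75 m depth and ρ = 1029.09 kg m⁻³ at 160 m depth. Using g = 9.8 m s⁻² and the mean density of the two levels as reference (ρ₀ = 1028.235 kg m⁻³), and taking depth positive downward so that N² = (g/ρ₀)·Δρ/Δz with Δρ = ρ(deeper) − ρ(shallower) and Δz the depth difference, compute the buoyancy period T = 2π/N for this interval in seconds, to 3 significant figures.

454 s

Δρ = 1029.09 − 1027.38 = 1.71 kg m⁻³ over Δz = 160 − 75 = 85 m.
N² = (9.8/1028.235) × (1.71/85) = 1.9174 × 10⁻⁴ s⁻².
N = √(1.9174 × 10⁻⁴) = 0.013847 rad s⁻¹, so T = 2π/N = 453.76 s ≈ 454 s.
N² > 0, so the interval is statically stable.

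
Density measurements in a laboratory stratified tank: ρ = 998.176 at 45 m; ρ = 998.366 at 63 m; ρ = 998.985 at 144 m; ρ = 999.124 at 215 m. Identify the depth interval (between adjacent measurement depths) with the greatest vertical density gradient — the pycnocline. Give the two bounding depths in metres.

Compute the density gradient over each adjacent pair:
  45–63 m: Δρ/Δz = 0.190/18 = 0.011 kg m⁻⁴
  63–144 m: Δρ/Δz = 0.619/81 = 7.6 × 10⁻³ kg m⁻⁴
  144–215 m: Δρ/Δz = 0.139/71 = 2.0 × 10⁻³ kg m⁻⁴
The largest gradient is in the 45–63 m interval — the pycnocline.

45–63 m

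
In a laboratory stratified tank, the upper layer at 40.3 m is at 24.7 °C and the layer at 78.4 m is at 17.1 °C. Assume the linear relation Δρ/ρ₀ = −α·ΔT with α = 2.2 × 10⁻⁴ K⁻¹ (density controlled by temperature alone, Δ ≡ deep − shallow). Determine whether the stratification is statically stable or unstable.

stable

ΔT = 17.1 − 24.7 = -7.6 K, so Δρ/ρ₀ = −αΔT = 1.672 × 10⁻³.
Δρ/ρ₀ > 0, so Δρ > 0: deeper water is denser → statically stable.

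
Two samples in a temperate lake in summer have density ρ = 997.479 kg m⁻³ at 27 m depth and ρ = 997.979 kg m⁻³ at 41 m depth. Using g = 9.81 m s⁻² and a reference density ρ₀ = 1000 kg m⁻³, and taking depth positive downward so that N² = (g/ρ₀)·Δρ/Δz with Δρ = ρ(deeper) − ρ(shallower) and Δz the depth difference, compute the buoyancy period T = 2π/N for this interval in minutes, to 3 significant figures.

Δρ = 997.979 − 997.479 = 0.500 kg m⁻³ over Δz = 41 − 27 = 14 m.
N² = (9.81/1000) × (0.500/14) = 3.5036 × 10⁻⁴ s⁻².
N = √(3.5036 × 10⁻⁴) = 0.018718 rad s⁻¹, so T = 2π/N = 335.68 s = 5.5947 min ≈ 5.59 min.

5.59 min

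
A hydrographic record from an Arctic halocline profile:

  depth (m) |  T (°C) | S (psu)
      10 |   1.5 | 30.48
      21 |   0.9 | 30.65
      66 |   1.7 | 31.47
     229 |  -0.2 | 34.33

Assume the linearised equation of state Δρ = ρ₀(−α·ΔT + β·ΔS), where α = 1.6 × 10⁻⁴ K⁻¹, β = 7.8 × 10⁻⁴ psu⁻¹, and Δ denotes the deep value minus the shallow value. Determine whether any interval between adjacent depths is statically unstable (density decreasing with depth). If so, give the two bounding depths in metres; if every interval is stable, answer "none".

none

Evaluate Δρ/ρ₀ = −αΔT + βΔS across each adjacent pair:
  10–21 m: −αΔT+βΔS = −(1.6 × 10⁻⁴)(-0.6)+(7.8 × 10⁻⁴)(+0.17) = 2.3 × 10⁻⁴ → stable
  21–66 m: −αΔT+βΔS = −(1.6 × 10⁻⁴)(+0.8)+(7.8 × 10⁻⁴)(+0.82) = 5.1 × 10⁻⁴ → stable
  66–229 m: −αΔT+βΔS = −(1.6 × 10⁻⁴)(-1.9)+(7.8 × 10⁻⁴)(+2.86) = 2.5 × 10⁻³ → stable
Every interval has Δρ > 0: the column is stably stratified throughout.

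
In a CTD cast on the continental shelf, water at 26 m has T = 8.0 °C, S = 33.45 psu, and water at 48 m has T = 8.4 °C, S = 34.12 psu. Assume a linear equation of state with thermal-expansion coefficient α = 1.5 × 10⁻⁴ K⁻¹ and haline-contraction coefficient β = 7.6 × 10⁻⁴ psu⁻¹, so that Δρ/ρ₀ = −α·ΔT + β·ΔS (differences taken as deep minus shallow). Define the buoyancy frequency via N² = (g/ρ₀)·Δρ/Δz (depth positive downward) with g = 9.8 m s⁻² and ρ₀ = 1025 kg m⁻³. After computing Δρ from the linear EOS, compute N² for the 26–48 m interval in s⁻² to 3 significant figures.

2.00 × 10⁻⁴ s⁻²

ΔT = +0.4 K, ΔS = +0.67 psu (deep − shallow).
Δρ/ρ₀ = −αΔT + βΔS = -6.00 × 10⁻⁵ + 5.092 × 10⁻⁴ = 4.492 × 10⁻⁴, so Δρ ≈ 0.4604 kg m⁻³.
N² = (g/ρ₀)·Δρ/Δz = g·(Δρ/ρ₀)/Δz = 9.8 × 4.492 × 10⁻⁴ / 22 = 2.0010 × 10⁻⁴ s⁻² ≈ 2.00 × 10⁻⁴ s⁻².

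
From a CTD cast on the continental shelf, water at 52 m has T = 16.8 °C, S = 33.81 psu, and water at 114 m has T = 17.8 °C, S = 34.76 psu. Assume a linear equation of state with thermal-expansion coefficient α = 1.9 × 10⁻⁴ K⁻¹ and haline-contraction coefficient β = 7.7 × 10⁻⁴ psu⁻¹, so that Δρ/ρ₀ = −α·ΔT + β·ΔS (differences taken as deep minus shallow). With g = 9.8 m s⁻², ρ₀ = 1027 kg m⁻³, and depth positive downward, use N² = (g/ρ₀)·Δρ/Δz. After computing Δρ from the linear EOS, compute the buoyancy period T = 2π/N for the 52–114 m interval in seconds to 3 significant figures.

679 s

ΔT = +1.0 K, ΔS = +0.95 psu (deep − shallow).
Δρ/ρ₀ = −αΔT + βΔS = -1.90 × 10⁻⁴ + 7.315 × 10⁻⁴ = 5.415 × 10⁻⁴, so Δρ ≈ 0.5561 kg m⁻³.
N² = (g/ρ₀)·Δρ/Δz = g·(Δρ/ρ₀)/Δz = 9.8 × 5.415 × 10⁻⁴ / 62 = 8.5592 × 10⁻⁵ s⁻².
N = √(8.5592 × 10⁻⁵) = 9.2516 × 10⁻³ rad s⁻¹ → T = 2π/N = 679.15 s ≈ 679 s.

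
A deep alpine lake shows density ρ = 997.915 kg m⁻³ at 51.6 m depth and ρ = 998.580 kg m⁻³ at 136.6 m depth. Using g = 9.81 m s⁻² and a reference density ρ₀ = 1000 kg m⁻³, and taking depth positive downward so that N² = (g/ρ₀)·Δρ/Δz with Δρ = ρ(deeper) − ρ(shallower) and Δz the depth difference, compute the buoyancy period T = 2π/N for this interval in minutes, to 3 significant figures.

12.0 min

Δρ = 998.580 − 997.915 = 0.665 kg m⁻³ over Δz = 136.6 − 51.6 = 85 m.
N² = (9.81/1000) × (0.665/85) = 7.6749 × 10⁻⁵ s⁻².
N = √(7.6749 × 10⁻⁵) = 8.7607 × 10⁻³ rad s⁻¹, so T = 2π/N = 717.20 s = 11.953 min ≈ 12.0 min.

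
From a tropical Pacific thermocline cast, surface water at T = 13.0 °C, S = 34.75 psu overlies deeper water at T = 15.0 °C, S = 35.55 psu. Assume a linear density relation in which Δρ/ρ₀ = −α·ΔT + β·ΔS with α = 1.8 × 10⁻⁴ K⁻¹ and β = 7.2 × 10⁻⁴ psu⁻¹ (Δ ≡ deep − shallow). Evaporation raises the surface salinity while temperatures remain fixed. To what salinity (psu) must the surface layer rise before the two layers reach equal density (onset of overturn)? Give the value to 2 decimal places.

35.05 psu

Neutral buoyancy requires −α(T_deep − T_surf) + β(S_deep − S_surf′) = 0.
S_surf′ = S_deep − (α/β)·ΔT = 35.55 − (1.8 × 10⁻⁴/7.2 × 10⁻⁴)·(+2.0) = 35.0500 psu.
Increase required: 35.0500 − 34.75 = 0.3000 psu.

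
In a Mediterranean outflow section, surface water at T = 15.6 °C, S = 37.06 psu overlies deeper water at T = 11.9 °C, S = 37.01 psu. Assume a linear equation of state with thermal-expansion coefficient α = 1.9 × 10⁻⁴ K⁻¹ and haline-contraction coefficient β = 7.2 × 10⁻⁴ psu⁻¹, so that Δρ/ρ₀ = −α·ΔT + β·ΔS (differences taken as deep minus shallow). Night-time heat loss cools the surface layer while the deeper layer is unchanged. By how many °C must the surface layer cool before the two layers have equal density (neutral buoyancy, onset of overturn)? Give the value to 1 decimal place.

Neutral buoyancy requires Δρ = 0, i.e. −α(T_deep − T_surf′) + β(S_deep − S_surf) = 0.
T_surf′ = T_deep − (β/α)·ΔS = 11.9 − (7.2 × 10⁻⁴/1.9 × 10⁻⁴)·(-0.05) = 12.089 °C.
Cooling required: 15.6 − (12.089) = 3.511 °C.

3.5 °C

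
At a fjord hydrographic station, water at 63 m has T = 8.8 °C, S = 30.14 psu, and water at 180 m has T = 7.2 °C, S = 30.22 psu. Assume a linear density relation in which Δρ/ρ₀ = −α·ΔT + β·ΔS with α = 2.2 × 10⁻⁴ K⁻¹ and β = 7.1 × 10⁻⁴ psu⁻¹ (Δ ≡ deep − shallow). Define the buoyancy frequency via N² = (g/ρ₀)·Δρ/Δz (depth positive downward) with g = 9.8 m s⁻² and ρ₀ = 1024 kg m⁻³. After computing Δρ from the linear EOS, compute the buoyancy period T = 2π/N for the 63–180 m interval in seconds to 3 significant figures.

1.07 × 10³ s

ΔT = -1.6 K, ΔS = +0.08 psu (deep − shallow).
Δρ/ρ₀ = −αΔT + βΔS = 3.52 × 10⁻⁴ + 5.68 × 10⁻⁵ = 4.088 × 10⁻⁴, so Δρ ≈ 0.4186 kg m⁻³.
N² = (g/ρ₀)·Δρ/Δz = g·(Δρ/ρ₀)/Δz = 9.8 × 4.088 × 10⁻⁴ / 117 = 3.4241 × 10⁻⁵ s⁻².
N = √(3.4241 × 10⁻⁵) = 5.8516 × 10⁻³ rad s⁻¹ → T = 2π/N = 1.0738 × 10³ s ≈ 1.07 × 10³ s.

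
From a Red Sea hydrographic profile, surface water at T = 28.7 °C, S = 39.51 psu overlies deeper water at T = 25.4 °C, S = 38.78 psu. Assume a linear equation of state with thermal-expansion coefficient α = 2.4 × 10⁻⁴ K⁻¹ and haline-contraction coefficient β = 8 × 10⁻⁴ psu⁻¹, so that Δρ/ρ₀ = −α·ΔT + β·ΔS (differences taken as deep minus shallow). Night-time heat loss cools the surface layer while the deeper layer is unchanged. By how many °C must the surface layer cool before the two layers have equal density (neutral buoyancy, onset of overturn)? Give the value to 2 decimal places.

0.87 °C

Neutral buoyancy requires Δρ = 0, i.e. −α(T_deep − T_surf′) + β(S_deep − S_surf) = 0.
T_surf′ = T_deep − (β/α)·ΔS = 25.4 − (8 × 10⁻⁴/2.4 × 10⁻⁴)·(-0.73) = 27.8333 °C.
Cooling required: 28.7 − (27.8333) = 0.8667 °C.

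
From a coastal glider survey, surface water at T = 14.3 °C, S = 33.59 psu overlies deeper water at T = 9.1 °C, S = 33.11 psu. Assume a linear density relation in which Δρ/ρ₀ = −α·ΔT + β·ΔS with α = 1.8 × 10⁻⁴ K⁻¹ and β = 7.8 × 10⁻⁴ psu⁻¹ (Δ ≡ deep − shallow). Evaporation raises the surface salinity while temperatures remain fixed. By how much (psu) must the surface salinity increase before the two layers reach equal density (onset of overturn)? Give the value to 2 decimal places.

0.72 psu

Neutral buoyancy requires −α(T_deep − T_surf) + β(S_deep − S_surf′) = 0.
S_surf′ = S_deep − (α/β)·ΔT = 33.11 − (1.8 × 10⁻⁴/7.8 × 10⁻⁴)·(-5.2) = 34.3100 psu.
Increase required: 34.3100 − 33.59 = 0.7200 psu.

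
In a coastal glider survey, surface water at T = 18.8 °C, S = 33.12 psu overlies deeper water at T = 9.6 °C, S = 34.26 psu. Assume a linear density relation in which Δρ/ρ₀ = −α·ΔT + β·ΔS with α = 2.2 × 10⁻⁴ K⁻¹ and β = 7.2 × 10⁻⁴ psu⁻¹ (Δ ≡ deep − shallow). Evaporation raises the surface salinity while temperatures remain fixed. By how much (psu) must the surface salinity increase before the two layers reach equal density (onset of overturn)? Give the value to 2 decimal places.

3.95 psu

Neutral buoyancy requires −α(T_deep − T_surf) + β(S_deep − S_surf′) = 0.
S_surf′ = S_deep − (α/β)·ΔT = 34.26 − (2.2 × 10⁻⁴/7.2 × 10⁻⁴)·(-9.2) = 37.0711 psu.
Increase required: 37.0711 − 33.12 = 3.9511 psu.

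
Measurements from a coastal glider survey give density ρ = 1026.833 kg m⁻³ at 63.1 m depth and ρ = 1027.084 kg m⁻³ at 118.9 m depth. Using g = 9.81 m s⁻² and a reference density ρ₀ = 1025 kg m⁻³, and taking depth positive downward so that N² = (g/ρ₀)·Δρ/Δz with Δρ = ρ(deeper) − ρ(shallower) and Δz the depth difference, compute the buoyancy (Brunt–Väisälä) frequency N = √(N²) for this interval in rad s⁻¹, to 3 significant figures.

Δρ = 1027.084 − 1026.833 = 0.251 kg m⁻³ over Δz = 118.9 − 63.1 = 55.8 m.
N² = (9.81/1025) × (0.251/55.8) = 4.3051 × 10⁻⁵ s⁻².
N = √(4.3051 × 10⁻⁵) = 6.5613 × 10⁻³ rad s⁻¹ ≈ 6.56 × 10⁻³ rad s⁻¹.
N² > 0, so the interval is statically stable.

6.56 × 10⁻³ rad s⁻¹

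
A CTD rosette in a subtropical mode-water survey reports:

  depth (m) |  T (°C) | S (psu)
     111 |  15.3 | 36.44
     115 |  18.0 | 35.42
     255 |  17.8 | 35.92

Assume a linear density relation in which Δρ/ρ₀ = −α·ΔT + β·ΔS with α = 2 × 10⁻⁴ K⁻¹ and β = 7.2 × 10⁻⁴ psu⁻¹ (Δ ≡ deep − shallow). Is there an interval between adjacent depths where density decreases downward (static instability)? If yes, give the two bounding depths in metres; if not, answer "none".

111–115 m

Evaluate Δρ/ρ₀ = −αΔT + βΔS across each adjacent pair:
  111–115 m: −αΔT+βΔS = −(2 × 10⁻⁴)(+2.7)+(7.2 × 10⁻⁴)(-1.02) = -1.3 × 10⁻³ → UNSTABLE
  115–255 m: −αΔT+βΔS = −(2 × 10⁻⁴)(-0.2)+(7.2 × 10⁻⁴)(+0.50) = 4.0 × 10⁻⁴ → stable
The 111–115 m interval has Δρ < 0: lighter water underlies denser water.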